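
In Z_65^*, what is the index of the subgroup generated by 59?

4

By Lagrange's theorem, ord_65(59) divides φ(65) = φ(5·13) = (5−1)·(13−1) = 4·12 = 48 = 2^4 · 3.
Divisors of 48: 1, 2, 3, 4, 6, 8, 12, 16, 24, 48.
Check 59^d mod 65 for each divisor in increasing order:
59^1 ≡ 59 (mod 65)
59^2 ≡ 36 (mod 65)
59^3 ≡ 44 (mod 65)
59^4 ≡ 61 (mod 65)
59^6 ≡ 51 (mod 65)
59^8 ≡ 16 (mod 65)
59^12 ≡ 1 (mod 65) ✓
Thus |⟨59⟩| = ord(59) = 12.
Index = |(Z/65Z)^×| / |⟨59⟩| = 48 / 12 = 4.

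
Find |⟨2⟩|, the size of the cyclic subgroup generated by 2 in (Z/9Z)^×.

ord(2) | φ(9) = φ(3^2) = 3·(3−1) = 6 = 2 · 3.
Divisors of 6: 1, 2, 3, 6.
Test each divisor d:
2^1 ≡ 2
2^2 ≡ 4
2^3 ≡ 8
2^6 ≡ 1
The smallest such exponent is 6, so the order of 2 is 6.

6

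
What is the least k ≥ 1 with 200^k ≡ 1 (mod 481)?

36

By Lagrange's theorem, ord_481(200) divides φ(481) = φ(13·37) = (13−1)·(37−1) = 12·36 = 432 = 2^4 · 3^3.
Divisors of 432: 1, 2, 3, 4, 6, 8, 9, 12, 16, 18, 24, 27, 36, 48, 54, 72, 108, 144, 216, 432.
Evaluate successive powers at the divisors of 432:
200^1 ≡ 200 (mod 481)
200^2 ≡ 77 (mod 481)
200^3 ≡ 8 (mod 481)
200^4 ≡ 157 (mod 481)
200^6 ≡ 64 (mod 481)
200^8 ≡ 118 (mod 481)
200^9 ≡ 31 (mod 481)
200^12 ≡ 248 (mod 481)
200^16 ≡ 456 (mod 481)
200^18 ≡ 480 (mod 481)
200^24 ≡ 417 (mod 481)
200^27 ≡ 450 (mod 481)
200^36 ≡ 1 (mod 481) ✓
Therefore the multiplicative order of 200 modulo 481 is 36.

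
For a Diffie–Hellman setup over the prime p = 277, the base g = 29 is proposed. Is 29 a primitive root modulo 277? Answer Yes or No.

No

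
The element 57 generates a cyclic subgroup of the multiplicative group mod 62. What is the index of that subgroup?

5

ord(57) | φ(62) = φ(2)·φ(31) = 1·30 = 30 = 2 · 3 · 5.
Divisors of 30: 1, 2, 3, 5, 6, 10, 15, 30.
Test each divisor d:
57^1 ≡ 57
57^2 ≡ 25
57^3 ≡ 61
57^5 ≡ 37
57^6 ≡ 1
So ord_62(57) = 6, hence |⟨57⟩| = 6.
[(Z/62Z)^× : ⟨57⟩] = 30/6 = 5.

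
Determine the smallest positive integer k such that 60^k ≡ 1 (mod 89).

88

By Lagrange's theorem, ord_89(60) divides φ(89) = 89 − 1 = 88 = 2^3 · 11.
Divisors of 88: 1, 2, 4, 8, 11, 22, 44, 88.
Evaluate successive powers at the divisors of 88:
60^1 ≡ 60 (mod 89)
60^2 ≡ 40 (mod 89)
60^4 ≡ 87 (mod 89)
60^8 ≡ 4 (mod 89)
60^11 ≡ 77 (mod 89)
60^22 ≡ 55 (mod 89)
60^44 ≡ 88 (mod 89)
60^88 ≡ 1 (mod 89) ✓
So ord_89(60) = 88.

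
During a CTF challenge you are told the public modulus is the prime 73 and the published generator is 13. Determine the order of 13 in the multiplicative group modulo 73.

72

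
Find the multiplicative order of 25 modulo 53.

Since 25 ∈ (Z/53Z)^×, its order divides φ(53) = 53 − 1 = 52 = 2^2 · 13.
Divisors of 52: 1, 2, 4, 13, 26, 52.
Test each divisor d:
25^1 ≡ 25 (mod 53)
25^2 ≡ 42 (mod 53)
25^4 ≡ 15 (mod 53)
25^13 ≡ 52 (mod 53)
25^26 ≡ 1 (mod 53) ✓
So ord_53(25) = 26.

26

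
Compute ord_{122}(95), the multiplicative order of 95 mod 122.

5

By Lagrange's theorem, ord_122(95) divides φ(122) = φ(2)·φ(61) = 1·60 = 60 = 2^2 · 3 · 5.
Divisors of 60: 1, 2, 3, 4, 5, 6, 10, 12, 15, 20, 30, 60.
Evaluate successive powers at the divisors of 60:
95^1 ≡ 95 (mod 122)
95^2 ≡ 119 (mod 122)
95^3 ≡ 81 (mod 122)
95^4 ≡ 9 (mod 122)
95^5 ≡ 1 (mod 122) ✓
So ord_122(95) = 5.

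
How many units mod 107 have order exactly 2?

1

φ(107) = 107 − 1 = 106 = 2 · 53.
Since (Z/107Z)^× is cyclic of order 106, the number of elements of order d is φ(d) when d | 106 and 0 otherwise.
2 | 106, and φ(2) = 2 − 1 = 1.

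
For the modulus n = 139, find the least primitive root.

2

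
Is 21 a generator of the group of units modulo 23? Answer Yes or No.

φ(23) = 23 − 1 = 22 = 2 · 11.
An element g generates (Z/23Z)^× iff g^(22/q) ≢ 1 (mod 23) for each prime q ∈ {2, 11}.
21^11 ≡ 22 (mod 23)  [q = 2: ≢ 1 ✓]
21^2 ≡ 4 (mod 23)  [q = 11: ≢ 1 ✓]
Every test exponent gives a nontrivial residue, hence 21 generates the full group.

Yes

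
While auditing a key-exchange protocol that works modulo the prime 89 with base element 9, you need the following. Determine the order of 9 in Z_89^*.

44

ord(9) | φ(89) = 89 − 1 = 88 = 2^3 · 11.
Divisors of 88: 1, 2, 4, 8, 11, 22, 44, 88.
Check 9^d mod 89 for each divisor in increasing order:
9^1 ≡ 9 (mod 89)
9^2 ≡ 81 (mod 89)
9^4 ≡ 64 (mod 89)
9^8 ≡ 2 (mod 89)
9^11 ≡ 34 (mod 89)
9^22 ≡ 88 (mod 89)
9^44 ≡ 1 (mod 89) ✓
The smallest such exponent is 44, so the order of 9 is 44.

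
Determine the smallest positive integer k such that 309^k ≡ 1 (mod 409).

The order of 309 must divide φ(409) = 409 − 1 = 408 = 2^3 · 3 · 17.
Divisors of 408: 1, 2, 3, 4, 6, 8, 12, 17, 24, 34, 51, 68, 102, 136, 204, 408.
Compute 309^d (mod 409) for the divisors d until we hit 1:
309^1 ≡ 309 (mod 409)
309^2 ≡ 184 (mod 409)
309^3 ≡ 5 (mod 409)
309^4 ≡ 318 (mod 409)
309^6 ≡ 25 (mod 409)
309^8 ≡ 101 (mod 409)
309^12 ≡ 216 (mod 409)
309^17 ≡ 355 (mod 409)
309^24 ≡ 30 (mod 409)
309^34 ≡ 53 (mod 409)
309^51 ≡ 1 (mod 409) ✓
The smallest such exponent is 51, so the order of 309 is 51.

51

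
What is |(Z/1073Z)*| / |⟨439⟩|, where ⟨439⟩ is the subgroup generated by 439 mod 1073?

4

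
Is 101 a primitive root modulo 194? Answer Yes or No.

No

φ(194) = φ(2)·φ(97) = 1·96 = 96 = 2^5 · 3.
Test 101^(96/q) mod 194 for each prime factor q of 96:
101^48 ≡ 1 (mod 194)  [q = 2: ≡ 1 ✗]
101^32 ≡ 61 (mod 194)  [q = 3: ≢ 1 ✓]
Since 101^48 ≡ 1, the order of 101 divides 48 < 96, so 101 is not a primitive root.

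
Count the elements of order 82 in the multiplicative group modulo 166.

40

φ(166) = φ(2)·φ(83) = 1·82 = 82 = 2 · 41.
In a cyclic group of order 82, there are φ(d) elements of order d for each divisor d of 82, and zero for non-divisors.
82 = 2 · 41 divides 82, and φ(82) = 40.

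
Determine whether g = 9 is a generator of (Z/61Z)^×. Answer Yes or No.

φ(61) = 61 − 1 = 60 = 2^2 · 3 · 5.
An element g generates (Z/61Z)^× iff g^(60/q) ≢ 1 (mod 61) for each prime q ∈ {2, 3, 5}.
9^30 ≡ 1 (mod 61)  [q = 2: ≡ 1 ✗]
9^20 ≡ 1 (mod 61)  [q = 3: ≡ 1 ✗]
9^12 ≡ 20 (mod 61)  [q = 5: ≢ 1 ✓]
9^30 ≡ 1 shows ord(9) | 30, strictly less than φ(61); not a primitive root.

No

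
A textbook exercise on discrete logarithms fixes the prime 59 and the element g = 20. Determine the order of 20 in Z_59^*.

ord(20) | φ(59) = 59 − 1 = 58 = 2 · 29.
Divisors of 58: 1, 2, 29, 58.
Test each divisor d:
20^1 ≡ 20
20^2 ≡ 46
20^29 ≡ 1
Therefore the multiplicative order of 20 modulo 59 is 29.

29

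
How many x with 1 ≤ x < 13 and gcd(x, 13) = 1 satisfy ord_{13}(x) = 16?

φ(13) = 13 − 1 = 12 = 2^2 · 3.
In a cyclic group of order 12, there are φ(d) elements of order d for each divisor d of 12, and zero for non-divisors.
16 does not divide 12, so no element of (Z/13Z)^× has order 16.

0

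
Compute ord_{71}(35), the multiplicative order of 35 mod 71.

By Lagrange's theorem, ord_71(35) divides φ(71) = 71 − 1 = 70 = 2 · 5 · 7.
Divisors of 70: 1, 2, 5, 7, 10, 14, 35, 70.
Check 35^d mod 71 for each divisor in increasing order:
35^1 ≡ 35
35^2 ≡ 18
35^5 ≡ 51
35^7 ≡ 66
35^10 ≡ 45
35^14 ≡ 25
35^35 ≡ 70
35^70 ≡ 1
So ord_71(35) = 70.

70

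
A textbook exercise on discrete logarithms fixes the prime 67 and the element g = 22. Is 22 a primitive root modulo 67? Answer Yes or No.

No

φ(67) = 67 − 1 = 66 = 2 · 3 · 11.
It suffices to check that the order of 22 is not a proper divisor of 66: compute 22^(66/q) for q ∈ {2, 3, 11}.
22^33 ≡ 1 (mod 67)  [q = 2: ≡ 1 ✗]
22^22 ≡ 1 (mod 67)  [q = 3: ≡ 1 ✗]
22^6 ≡ 25 (mod 67)  [q = 11: ≢ 1 ✓]
Since 22^33 ≡ 1, the order of 22 divides 33 < 66, so 22 is not a primitive root.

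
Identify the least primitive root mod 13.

φ(13) = 13 − 1 = 12 = 2^2 · 3.
g is a primitive root iff g^(12/q) ≢ 1 (mod 13) for each prime q ∈ {2, 3}.
g = 2: 2^6 ≡ 12; 2^4 ≡ 3 — none is 1, so 2 is a primitive root.
Hence the least primitive root of 13 is 2.

2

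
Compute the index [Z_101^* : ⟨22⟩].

Since 22 ∈ (Z/101Z)^×, its order divides φ(101) = 101 − 1 = 100 = 2^2 · 5^2.
Divisors of 100: 1, 2, 4, 5, 10, 20, 25, 50, 100.
Compute 22^d (mod 101) for the divisors d until we hit 1:
22^1 ≡ 22 (mod 101)
22^2 ≡ 80 (mod 101)
22^4 ≡ 37 (mod 101)
22^5 ≡ 6 (mod 101)
22^10 ≡ 36 (mod 101)
22^20 ≡ 84 (mod 101)
22^25 ≡ 100 (mod 101)
22^50 ≡ 1 (mod 101) ✓
The order of 22 is 50, so the subgroup it generates has 50 elements.
The index is φ(101) / ord(22) = 100 / 50 = 2.

2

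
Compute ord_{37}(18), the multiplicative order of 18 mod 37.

The order of 18 must divide φ(37) = 37 − 1 = 36 = 2^2 · 3^2.
Divisors of 36: 1, 2, 3, 4, 6, 9, 12, 18, 36.
Evaluate successive powers at the divisors of 36:
18^1 ≡ 18
18^2 ≡ 28
18^3 ≡ 23
18^4 ≡ 7
18^6 ≡ 11
18^9 ≡ 31
18^12 ≡ 10
18^18 ≡ 36
18^36 ≡ 1
Therefore the multiplicative order of 18 modulo 37 is 36.

36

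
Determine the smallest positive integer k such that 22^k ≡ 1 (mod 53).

By Lagrange's theorem, ord_53(22) divides φ(53) = 53 − 1 = 52 = 2^2 · 13.
Divisors of 52: 1, 2, 4, 13, 26, 52.
Compute 22^d (mod 53) for the divisors d until we hit 1:
22^1 ≡ 22
22^2 ≡ 7
22^4 ≡ 49
22^13 ≡ 23
22^26 ≡ 52
22^52 ≡ 1
Therefore the multiplicative order of 22 modulo 53 is 52.

52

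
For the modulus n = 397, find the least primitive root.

5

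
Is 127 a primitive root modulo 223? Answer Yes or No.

No

φ(223) = 223 − 1 = 222 = 2 · 3 · 37.
Test 127^(222/q) mod 223 for each prime factor q of 222:
127^111 ≡ 1 (mod 223)  [q = 2: ≡ 1 ✗]
127^74 ≡ 183 (mod 223)  [q = 3: ≢ 1 ✓]
127^6 ≡ 105 (mod 223)  [q = 37: ≢ 1 ✓]
The check at q = 2 fails, so 127 generates a proper subgroup.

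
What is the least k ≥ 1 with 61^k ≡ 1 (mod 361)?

171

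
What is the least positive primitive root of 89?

φ(89) = 89 − 1 = 88 = 2^3 · 11.
g is a primitive root iff g^(88/q) ≢ 1 (mod 89) for each prime q ∈ {2, 11}.
g = 2: 2^44 ≡ 1 — hits 1, so not a primitive root.
g = 3: 3^44 ≡ 88; 3^8 ≡ 64 — none is 1, so 3 is a primitive root.
Hence the least primitive root of 89 is 3.

3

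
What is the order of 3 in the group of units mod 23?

11

By Lagrange's theorem, ord_23(3) divides φ(23) = 23 − 1 = 22 = 2 · 11.
Divisors of 22: 1, 2, 11, 22.
Evaluate successive powers at the divisors of 22:
3^1 ≡ 3
3^2 ≡ 9
3^11 ≡ 1
So ord_23(3) = 11.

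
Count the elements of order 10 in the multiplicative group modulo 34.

φ(34) = φ(2)·φ(17) = 1·16 = 16 = 2^4.
(Z/34Z)^× is cyclic (|G| = 16); a cyclic group of order m has exactly φ(d) elements of each order d | m, and none otherwise.
Here 16 is not a multiple of 10, so there are no elements of order 10.

0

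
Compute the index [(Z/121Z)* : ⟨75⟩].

Since 75 ∈ (Z/121Z)^×, its order divides φ(121) = φ(11^2) = 11·(11−1) = 110 = 2 · 5 · 11.
Divisors of 110: 1, 2, 5, 10, 11, 22, 55, 110.
Compute 75^d (mod 121) for the divisors d until we hit 1:
75^1 ≡ 75 (mod 121)
75^2 ≡ 59 (mod 121)
75^5 ≡ 78 (mod 121)
75^10 ≡ 34 (mod 121)
75^11 ≡ 9 (mod 121)
75^22 ≡ 81 (mod 121)
75^55 ≡ 1 (mod 121) ✓
So ord_121(75) = 55, hence |⟨75⟩| = 55.
Index = |(Z/121Z)^×| / |⟨75⟩| = 110 / 55 = 2.

2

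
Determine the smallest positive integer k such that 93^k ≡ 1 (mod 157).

13

The order of 93 must divide φ(157) = 157 − 1 = 156 = 2^2 · 3 · 13.
Divisors of 156: 1, 2, 3, 4, 6, 12, 13, 26, 39, 52, 78, 156.
Evaluate successive powers at the divisors of 156:
93^1 ≡ 93
93^2 ≡ 14
93^3 ≡ 46
93^4 ≡ 39
93^6 ≡ 75
93^12 ≡ 130
93^13 ≡ 1
Therefore the multiplicative order of 93 modulo 157 is 13.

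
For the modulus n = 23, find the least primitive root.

φ(23) = 23 − 1 = 22 = 2 · 11.
g is a primitive root iff g^(22/q) ≢ 1 (mod 23) for each prime q ∈ {2, 11}.
g = 2: 2^11 ≡ 1 — hits 1, so not a primitive root.
g = 3: 3^11 ≡ 1 — hits 1, so not a primitive root.
g = 4: 4^11 ≡ 1 — hits 1, so not a primitive root.
g = 5: 5^11 ≡ 22; 5^2 ≡ 2 — none is 1, so 5 is a primitive root.
Hence the least primitive root of 23 is 5.

5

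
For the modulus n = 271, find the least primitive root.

6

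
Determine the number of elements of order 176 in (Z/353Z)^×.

80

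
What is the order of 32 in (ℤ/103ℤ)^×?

51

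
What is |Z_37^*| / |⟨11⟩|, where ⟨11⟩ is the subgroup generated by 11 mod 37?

ord(11) | φ(37) = 37 − 1 = 36 = 2^2 · 3^2.
Divisors of 36: 1, 2, 3, 4, 6, 9, 12, 18, 36.
Compute 11^d (mod 37) for the divisors d until we hit 1:
11^1 ≡ 11 (mod 37)
11^2 ≡ 10 (mod 37)
11^3 ≡ 36 (mod 37)
11^4 ≡ 26 (mod 37)
11^6 ≡ 1 (mod 37) ✓
The order of 11 is 6, so the subgroup it generates has 6 elements.
[(Z/37Z)^× : ⟨11⟩] = 36/6 = 6.

6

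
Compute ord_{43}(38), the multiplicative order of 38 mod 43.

21

ord(38) | φ(43) = 43 − 1 = 42 = 2 · 3 · 7.
Divisors of 42: 1, 2, 3, 6, 7, 14, 21, 42.
Check 38^d mod 43 for each divisor in increasing order:
38^1 ≡ 38 (mod 43)
38^2 ≡ 25 (mod 43)
38^3 ≡ 4 (mod 43)
38^6 ≡ 16 (mod 43)
38^7 ≡ 6 (mod 43)
38^14 ≡ 36 (mod 43)
38^21 ≡ 1 (mod 43) ✓
So ord_43(38) = 21.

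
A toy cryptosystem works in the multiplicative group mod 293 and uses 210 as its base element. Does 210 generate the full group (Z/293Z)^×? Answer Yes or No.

No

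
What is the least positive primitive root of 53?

2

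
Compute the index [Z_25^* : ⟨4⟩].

ord(4) | φ(25) = φ(5^2) = 5·(5−1) = 20 = 2^2 · 5.
Divisors of 20: 1, 2, 4, 5, 10, 20.
Compute 4^d (mod 25) for the divisors d until we hit 1:
4^1 ≡ 4 (mod 25)
4^2 ≡ 16 (mod 25)
4^4 ≡ 6 (mod 25)
4^5 ≡ 24 (mod 25)
4^10 ≡ 1 (mod 25) ✓
So ord_25(4) = 10, hence |⟨4⟩| = 10.
The index is φ(25) / ord(4) = 20 / 10 = 2.

2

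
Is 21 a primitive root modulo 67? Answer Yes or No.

No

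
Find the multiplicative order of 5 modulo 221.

16

ord(5) | φ(221) = φ(13·17) = (13−1)·(17−1) = 12·16 = 192 = 2^6 · 3.
Divisors of 192: 1, 2, 3, 4, 6, 8, 12, 16, 24, 32, 48, 64, 96, 192.
Check 5^d mod 221 for each divisor in increasing order:
5^1 ≡ 5 (mod 221)
5^2 ≡ 25 (mod 221)
5^3 ≡ 125 (mod 221)
5^4 ≡ 183 (mod 221)
5^6 ≡ 155 (mod 221)
5^8 ≡ 118 (mod 221)
5^12 ≡ 157 (mod 221)
5^16 ≡ 1 (mod 221) ✓
The smallest such exponent is 16, so the order of 5 is 16.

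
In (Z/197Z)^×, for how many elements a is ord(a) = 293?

0

φ(197) = 197 − 1 = 196 = 2^2 · 7^2.
(Z/197Z)^× is cyclic (|G| = 196); a cyclic group of order m has exactly φ(d) elements of each order d | m, and none otherwise.
293 does not divide 196, so no element of (Z/197Z)^× has order 293.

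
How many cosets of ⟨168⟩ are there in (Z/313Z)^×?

13

The order of 168 must divide φ(313) = 313 − 1 = 312 = 2^3 · 3 · 13.
Divisors of 312: 1, 2, 3, 4, 6, 8, 12, 13, 24, 26, 39, 52, 78, 104, 156, 312.
Compute 168^d (mod 313) for the divisors d until we hit 1:
168^1 ≡ 168 (mod 313)
168^2 ≡ 54 (mod 313)
168^3 ≡ 308 (mod 313)
168^4 ≡ 99 (mod 313)
168^6 ≡ 25 (mod 313)
168^8 ≡ 98 (mod 313)
168^12 ≡ 312 (mod 313)
168^13 ≡ 145 (mod 313)
168^24 ≡ 1 (mod 313) ✓
Thus |⟨168⟩| = ord(168) = 24.
Index = |(Z/313Z)^×| / |⟨168⟩| = 312 / 24 = 13.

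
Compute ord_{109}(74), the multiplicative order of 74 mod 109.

Since 74 ∈ (Z/109Z)^×, its order divides φ(109) = 109 − 1 = 108 = 2^2 · 3^3.
Divisors of 108: 1, 2, 3, 4, 6, 9, 12, 18, 27, 36, 54, 108.
Check 74^d mod 109 for each divisor in increasing order:
74^1 ≡ 74
74^2 ≡ 26
74^3 ≡ 71
74^4 ≡ 22
74^6 ≡ 27
74^9 ≡ 64
74^12 ≡ 75
74^18 ≡ 63
74^27 ≡ 108
74^36 ≡ 45
74^54 ≡ 1
The smallest such exponent is 54, so the order of 74 is 54.

54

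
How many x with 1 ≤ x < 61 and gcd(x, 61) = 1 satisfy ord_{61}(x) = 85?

φ(61) = 61 − 1 = 60 = 2^2 · 3 · 5.
Since (Z/61Z)^× is cyclic of order 60, the number of elements of order d is φ(d) when d | 60 and 0 otherwise.
Here 60 is not a multiple of 85, so there are no elements of order 85.

0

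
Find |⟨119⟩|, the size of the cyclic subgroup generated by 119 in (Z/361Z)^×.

ord(119) | φ(361) = φ(19^2) = 19·(19−1) = 342 = 2 · 3^2 · 19.
Divisors of 342: 1, 2, 3, 6, 9, 18, 19, 38, 57, 114, 171, 342.
Compute 119^d (mod 361) for the divisors d until we hit 1:
119^1 ≡ 119 (mod 361)
119^2 ≡ 82 (mod 361)
119^3 ≡ 11 (mod 361)
119^6 ≡ 121 (mod 361)
119^9 ≡ 248 (mod 361)
119^18 ≡ 134 (mod 361)
119^19 ≡ 62 (mod 361)
119^38 ≡ 234 (mod 361)
119^57 ≡ 68 (mod 361)
119^114 ≡ 292 (mod 361)
119^171 ≡ 1 (mod 361) ✓
Therefore the multiplicative order of 119 modulo 361 is 171.

171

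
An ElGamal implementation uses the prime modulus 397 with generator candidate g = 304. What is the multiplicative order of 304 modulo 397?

ord(304) | φ(397) = 397 − 1 = 396 = 2^2 · 3^2 · 11.
Divisors of 396: 1, 2, 3, 4, 6, 9, 11, 12, 18, 22, 33, 36, 44, 66, 99, 132, 198, 396.
Check 304^d mod 397 for each divisor in increasing order:
304^1 ≡ 304
304^2 ≡ 312
304^3 ≡ 362
304^4 ≡ 79
304^6 ≡ 34
304^9 ≡ 1
Hence ord(304) = 9.

9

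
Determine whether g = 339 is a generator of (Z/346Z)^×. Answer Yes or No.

Yes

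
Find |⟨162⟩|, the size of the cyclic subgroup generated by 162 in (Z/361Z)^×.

The order of 162 must divide φ(361) = φ(19^2) = 19·(19−1) = 342 = 2 · 3^2 · 19.
Divisors of 342: 1, 2, 3, 6, 9, 18, 19, 38, 57, 114, 171, 342.
Check 162^d mod 361 for each divisor in increasing order:
162^1 ≡ 162 (mod 361)
162^2 ≡ 252 (mod 361)
162^3 ≡ 31 (mod 361)
162^6 ≡ 239 (mod 361)
162^9 ≡ 189 (mod 361)
162^18 ≡ 343 (mod 361)
162^19 ≡ 333 (mod 361)
162^38 ≡ 62 (mod 361)
162^57 ≡ 69 (mod 361)
162^114 ≡ 68 (mod 361)
162^171 ≡ 360 (mod 361)
162^342 ≡ 1 (mod 361) ✓
The smallest such exponent is 342, so the order of 162 is 342.

342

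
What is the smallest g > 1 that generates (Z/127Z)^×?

3

φ(127) = 127 − 1 = 126 = 2 · 3^2 · 7.
g is a primitive root iff g^(126/q) ≢ 1 (mod 127) for each prime q ∈ {2, 3, 7}.
g = 2: 2^63 ≡ 1 — hits 1, so not a primitive root.
g = 3: 3^63 ≡ 126; 3^42 ≡ 107; 3^18 ≡ 4 — none is 1, so 3 is a primitive root.
The smallest primitive root modulo 127 is 3.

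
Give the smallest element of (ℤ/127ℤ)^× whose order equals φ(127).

3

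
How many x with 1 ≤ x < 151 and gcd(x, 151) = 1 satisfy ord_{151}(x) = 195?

0

φ(151) = 151 − 1 = 150 = 2 · 3 · 5^2.
Since (Z/151Z)^× is cyclic of order 150, the number of elements of order d is φ(d) when d | 150 and 0 otherwise.
195 does not divide 150, so no element of (Z/151Z)^× has order 195.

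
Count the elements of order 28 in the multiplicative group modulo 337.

12

φ(337) = 337 − 1 = 336 = 2^4 · 3 · 7.
Since (Z/337Z)^× is cyclic of order 336, the number of elements of order d is φ(d) when d | 336 and 0 otherwise.
28 = 2^2 · 7 divides 336, and φ(28) = 12.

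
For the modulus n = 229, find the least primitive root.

6

φ(229) = 229 − 1 = 228 = 2^2 · 3 · 19.
Test candidates g = 2, 3, … against the prime factors q ∈ {2, 3, 19} of φ(229): g is a generator iff g^(228/q) ≢ 1 for every such q.
g = 2: 2^114 ≡ 228; 2^76 ≡ 1 — hits 1, so not a primitive root.
g = 3: 3^114 ≡ 1 — hits 1, so not a primitive root.
g = 4: 4^114 ≡ 1 — hits 1, so not a primitive root.
g = 5: 5^114 ≡ 1 — hits 1, so not a primitive root.
g = 6: 6^114 ≡ 228; 6^76 ≡ 134; 6^12 ≡ 165 — none is 1, so 6 is a primitive root.
So 6 is the smallest generator of (Z/229Z)^×.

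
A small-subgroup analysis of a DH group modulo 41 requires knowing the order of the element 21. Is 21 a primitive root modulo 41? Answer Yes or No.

φ(41) = 41 − 1 = 40 = 2^3 · 5.
21 is a primitive root mod 41 iff 21^(φ(41)/q) ≢ 1 for every prime q | φ(41), i.e. q ∈ {2, 5}.
21^20 ≡ 1 (mod 41)  [q = 2: ≡ 1 ✗]
21^8 ≡ 37 (mod 41)  [q = 5: ≢ 1 ✓]
21^20 ≡ 1 shows ord(21) | 20, strictly less than φ(41); not a primitive root.

No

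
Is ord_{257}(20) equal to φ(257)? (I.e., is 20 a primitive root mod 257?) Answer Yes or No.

Yes

φ(257) = 257 − 1 = 256 = 2^8.
Test 20^(256/q) mod 257 for each prime factor q of 256:
20^128 ≡ 256 (mod 257)  [q = 2: ≢ 1 ✓]
All checks pass, so 20 has order 256 and is a primitive root modulo 257.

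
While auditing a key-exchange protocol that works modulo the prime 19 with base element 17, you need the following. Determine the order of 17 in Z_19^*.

9

By Lagrange's theorem, ord_19(17) divides φ(19) = 19 − 1 = 18 = 2 · 3^2.
Divisors of 18: 1, 2, 3, 6, 9, 18.
Compute 17^d (mod 19) for the divisors d until we hit 1:
17^1 ≡ 17 (mod 19)
17^2 ≡ 4 (mod 19)
17^3 ≡ 11 (mod 19)
17^6 ≡ 7 (mod 19)
17^9 ≡ 1 (mod 19) ✓
The smallest such exponent is 9, so the order of 17 is 9.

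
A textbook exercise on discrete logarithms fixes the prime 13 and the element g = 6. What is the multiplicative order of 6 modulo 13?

12

ord(6) | φ(13) = 13 − 1 = 12 = 2^2 · 3.
Divisors of 12: 1, 2, 3, 4, 6, 12.
Test each divisor d:
6^1 ≡ 6
6^2 ≡ 10
6^3 ≡ 8
6^4 ≡ 9
6^6 ≡ 12
6^12 ≡ 1
The smallest such exponent is 12, so the order of 6 is 12.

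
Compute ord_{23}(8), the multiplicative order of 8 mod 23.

11

ord(8) | φ(23) = 23 − 1 = 22 = 2 · 11.
Divisors of 22: 1, 2, 11, 22.
Compute 8^d (mod 23) for the divisors d until we hit 1:
8^1 ≡ 8 (mod 23)
8^2 ≡ 18 (mod 23)
8^11 ≡ 1 (mod 23) ✓
Hence ord(8) = 11.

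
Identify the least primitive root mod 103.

φ(103) = 103 − 1 = 102 = 2 · 3 · 17.
Test candidates g = 2, 3, … against the prime factors q ∈ {2, 3, 17} of φ(103): g is a generator iff g^(102/q) ≢ 1 for every such q.
g = 2: 2^51 ≡ 1 — hits 1, so not a primitive root.
g = 3: 3^51 ≡ 102; 3^34 ≡ 1 — hits 1, so not a primitive root.
g = 4: 4^51 ≡ 1 — hits 1, so not a primitive root.
g = 5: 5^51 ≡ 102; 5^34 ≡ 56; 5^6 ≡ 72 — none is 1, so 5 is a primitive root.
So 5 is the smallest generator of (Z/103Z)^×.

5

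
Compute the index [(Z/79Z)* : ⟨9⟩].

2

The order of 9 must divide φ(79) = 79 − 1 = 78 = 2 · 3 · 13.
Divisors of 78: 1, 2, 3, 6, 13, 26, 39, 78.
Check 9^d mod 79 for each divisor in increasing order:
9^1 ≡ 9 (mod 79)
9^2 ≡ 2 (mod 79)
9^3 ≡ 18 (mod 79)
9^6 ≡ 8 (mod 79)
9^13 ≡ 23 (mod 79)
9^26 ≡ 55 (mod 79)
9^39 ≡ 1 (mod 79) ✓
So ord_79(9) = 39, hence |⟨9⟩| = 39.
[(Z/79Z)^× : ⟨9⟩] = 78/39 = 2.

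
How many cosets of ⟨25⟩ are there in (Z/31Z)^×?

10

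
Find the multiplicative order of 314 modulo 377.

84

By Lagrange's theorem, ord_377(314) divides φ(377) = φ(13·29) = (13−1)·(29−1) = 12·28 = 336 = 2^4 · 3 · 7.
Divisors of 336: 1, 2, 3, 4, 6, 7, 8, 12, 14, 16, 21, 24, 28, 42, 48, 56, 84, 112, 168, 336.
Compute 314^d (mod 377) for the divisors d until we hit 1:
314^1 ≡ 314
314^2 ≡ 199
314^3 ≡ 281
314^4 ≡ 16
314^6 ≡ 168
314^7 ≡ 349
314^8 ≡ 256
314^12 ≡ 326
314^14 ≡ 30
314^16 ≡ 315
314^21 ≡ 291
314^24 ≡ 339
314^28 ≡ 146
314^42 ≡ 233
314^48 ≡ 313
314^56 ≡ 204
314^84 ≡ 1
Hence ord(314) = 84.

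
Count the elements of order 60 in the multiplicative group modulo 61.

φ(61) = 61 − 1 = 60 = 2^2 · 3 · 5.
(Z/61Z)^× is cyclic (|G| = 60); a cyclic group of order m has exactly φ(d) elements of each order d | m, and none otherwise.
60 = 2^2 · 3 · 5 divides 60, and φ(60) = 16.

16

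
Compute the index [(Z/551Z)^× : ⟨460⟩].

By Lagrange's theorem, ord_551(460) divides φ(551) = φ(19·29) = (19−1)·(29−1) = 18·28 = 504 = 2^3 · 3^2 · 7.
Divisors of 504: 1, 2, 3, 4, 6, 7, 8, 9, 12, 14, 18, 21, 24, 28, 36, 42, 56, 63, 72, 84, 126, 168, 252, 504.
Test each divisor d:
460^1 ≡ 460 (mod 551)
460^2 ≡ 16 (mod 551)
460^3 ≡ 197 (mod 551)
460^4 ≡ 256 (mod 551)
460^6 ≡ 239 (mod 551)
460^7 ≡ 291 (mod 551)
460^8 ≡ 518 (mod 551)
460^9 ≡ 248 (mod 551)
460^12 ≡ 368 (mod 551)
460^14 ≡ 378 (mod 551)
460^18 ≡ 343 (mod 551)
460^21 ≡ 349 (mod 551)
460^24 ≡ 429 (mod 551)
460^28 ≡ 175 (mod 551)
460^36 ≡ 286 (mod 551)
460^42 ≡ 30 (mod 551)
460^56 ≡ 320 (mod 551)
460^63 ≡ 1 (mod 551) ✓
So ord_551(460) = 63, hence |⟨460⟩| = 63.
The index is φ(551) / ord(460) = 504 / 63 = 8.

8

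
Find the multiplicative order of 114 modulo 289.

By Lagrange's theorem, ord_289(114) divides φ(289) = φ(17^2) = 17·(17−1) = 272 = 2^4 · 17.
Divisors of 272: 1, 2, 4, 8, 16, 17, 34, 68, 136, 272.
Compute 114^d (mod 289) for the divisors d until we hit 1:
114^1 ≡ 114 (mod 289)
114^2 ≡ 280 (mod 289)
114^4 ≡ 81 (mod 289)
114^8 ≡ 203 (mod 289)
114^16 ≡ 171 (mod 289)
114^17 ≡ 131 (mod 289)
114^34 ≡ 110 (mod 289)
114^68 ≡ 251 (mod 289)
114^136 ≡ 288 (mod 289)
114^272 ≡ 1 (mod 289) ✓
Hence ord(114) = 272.

272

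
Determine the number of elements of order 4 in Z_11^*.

φ(11) = 11 − 1 = 10 = 2 · 5.
In a cyclic group of order 10, there are φ(d) elements of order d for each divisor d of 10, and zero for non-divisors.
4 does not divide 10, so no element of (Z/11Z)^× has order 4.

0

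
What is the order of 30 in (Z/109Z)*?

ord(30) | φ(109) = 109 − 1 = 108 = 2^2 · 3^3.
Divisors of 108: 1, 2, 3, 4, 6, 9, 12, 18, 27, 36, 54, 108.
Compute 30^d (mod 109) for the divisors d until we hit 1:
30^1 ≡ 30
30^2 ≡ 28
30^3 ≡ 77
30^4 ≡ 21
30^6 ≡ 43
30^9 ≡ 41
30^12 ≡ 105
30^18 ≡ 46
30^27 ≡ 33
30^36 ≡ 45
30^54 ≡ 108
30^108 ≡ 1
The smallest such exponent is 108, so the order of 30 is 108.

108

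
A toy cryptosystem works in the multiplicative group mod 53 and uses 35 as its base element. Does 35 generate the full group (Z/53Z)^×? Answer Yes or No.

φ(53) = 53 − 1 = 52 = 2^2 · 13.
Test 35^(52/q) mod 53 for each prime factor q of 52:
35^26 ≡ 52 (mod 53)  [q = 2: ≢ 1 ✓]
35^4 ≡ 36 (mod 53)  [q = 13: ≢ 1 ✓]
None equal 1, so ord_53(35) = 52: 35 is a primitive root.

Yes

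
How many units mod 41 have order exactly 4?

φ(41) = 41 − 1 = 40 = 2^3 · 5.
(Z/41Z)^× is cyclic (|G| = 40); a cyclic group of order m has exactly φ(d) elements of each order d | m, and none otherwise.
4 = 2^2 divides 40, and φ(4) = 2.

2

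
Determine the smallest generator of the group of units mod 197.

2

φ(197) = 197 − 1 = 196 = 2^2 · 7^2.
g is a primitive root iff g^(196/q) ≢ 1 (mod 197) for each prime q ∈ {2, 7}.
g = 2: 2^98 ≡ 196; 2^28 ≡ 104 — none is 1, so 2 is a primitive root.
So 2 is the smallest generator of (Z/197Z)^×.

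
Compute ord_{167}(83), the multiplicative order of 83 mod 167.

166

Since 83 ∈ (Z/167Z)^×, its order divides φ(167) = 167 − 1 = 166 = 2 · 83.
Divisors of 166: 1, 2, 83, 166.
Check 83^d mod 167 for each divisor in increasing order:
83^1 ≡ 83 (mod 167)
83^2 ≡ 42 (mod 167)
83^83 ≡ 166 (mod 167)
83^166 ≡ 1 (mod 167) ✓
The smallest such exponent is 166, so the order of 83 is 166.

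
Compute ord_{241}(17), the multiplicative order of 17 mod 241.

80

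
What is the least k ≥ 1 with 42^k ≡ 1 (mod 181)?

5

Since 42 ∈ (Z/181Z)^×, its order divides φ(181) = 181 − 1 = 180 = 2^2 · 3^2 · 5.
Divisors of 180: 1, 2, 3, 4, 5, 6, 9, 10, 12, 15, 18, 20, 30, 36, 45, 60, 90, 180.
Test each divisor d:
42^1 ≡ 42
42^2 ≡ 135
42^3 ≡ 59
42^4 ≡ 125
42^5 ≡ 1
So ord_181(42) = 5.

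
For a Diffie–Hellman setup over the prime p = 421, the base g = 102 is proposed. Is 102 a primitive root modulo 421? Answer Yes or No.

φ(421) = 421 − 1 = 420 = 2^2 · 3 · 5 · 7.
Test 102^(420/q) mod 421 for each prime factor q of 420:
102^210 ≡ 420 (mod 421)  [q = 2: ≢ 1 ✓]
102^140 ≡ 400 (mod 421)  [q = 3: ≢ 1 ✓]
102^84 ≡ 279 (mod 421)  [q = 5: ≢ 1 ✓]
102^60 ≡ 247 (mod 421)  [q = 7: ≢ 1 ✓]
All checks pass, so 102 has order 420 and is a primitive root modulo 421.

Yes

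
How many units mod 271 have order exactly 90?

24

φ(271) = 271 − 1 = 270 = 2 · 3^3 · 5.
In a cyclic group of order 270, there are φ(d) elements of order d for each divisor d of 270, and zero for non-divisors.
90 = 2 · 3^2 · 5 divides 270, and φ(90) = 24.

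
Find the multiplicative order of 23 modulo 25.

20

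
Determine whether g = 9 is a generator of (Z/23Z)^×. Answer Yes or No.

No

φ(23) = 23 − 1 = 22 = 2 · 11.
An element g generates (Z/23Z)^× iff g^(22/q) ≢ 1 (mod 23) for each prime q ∈ {2, 11}.
9^11 ≡ 1 (mod 23)  [q = 2: ≡ 1 ✗]
9^2 ≡ 12 (mod 23)  [q = 11: ≢ 1 ✓]
The check at q = 2 fails, so 9 generates a proper subgroup.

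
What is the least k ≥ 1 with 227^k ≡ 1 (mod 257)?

32

By Lagrange's theorem, ord_257(227) divides φ(257) = 257 − 1 = 256 = 2^8.
Divisors of 256: 1, 2, 4, 8, 16, 32, 64, 128, 256.
Check 227^d mod 257 for each divisor in increasing order:
227^1 ≡ 227 (mod 257)
227^2 ≡ 129 (mod 257)
227^4 ≡ 193 (mod 257)
227^8 ≡ 241 (mod 257)
227^16 ≡ 256 (mod 257)
227^32 ≡ 1 (mod 257) ✓
The smallest such exponent is 32, so the order of 227 is 32.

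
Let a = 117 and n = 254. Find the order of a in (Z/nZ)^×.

Since 117 ∈ (Z/254Z)^×, its order divides φ(254) = φ(2)·φ(127) = 1·126 = 126 = 2 · 3^2 · 7.
Divisors of 126: 1, 2, 3, 6, 7, 9, 14, 18, 21, 42, 63, 126.
Compute 117^d (mod 254) for the divisors d until we hit 1:
117^1 ≡ 117 (mod 254)
117^2 ≡ 227 (mod 254)
117^3 ≡ 143 (mod 254)
117^6 ≡ 129 (mod 254)
117^7 ≡ 107 (mod 254)
117^9 ≡ 159 (mod 254)
117^14 ≡ 19 (mod 254)
117^18 ≡ 135 (mod 254)
117^21 ≡ 1 (mod 254) ✓
The smallest such exponent is 21, so the order of 117 is 21.

21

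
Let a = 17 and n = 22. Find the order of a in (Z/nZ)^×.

10

Since 17 ∈ (Z/22Z)^×, its order divides φ(22) = φ(2)·φ(11) = 1·10 = 10 = 2 · 5.
Divisors of 10: 1, 2, 5, 10.
Compute 17^d (mod 22) for the divisors d until we hit 1:
17^1 ≡ 17 (mod 22)
17^2 ≡ 3 (mod 22)
17^5 ≡ 21 (mod 22)
17^10 ≡ 1 (mod 22) ✓
So ord_22(17) = 10.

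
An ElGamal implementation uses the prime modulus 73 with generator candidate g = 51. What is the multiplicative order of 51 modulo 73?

8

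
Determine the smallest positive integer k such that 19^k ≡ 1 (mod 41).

40

By Lagrange's theorem, ord_41(19) divides φ(41) = 41 − 1 = 40 = 2^3 · 5.
Divisors of 40: 1, 2, 4, 5, 8, 10, 20, 40.
Compute 19^d (mod 41) for the divisors d until we hit 1:
19^1 ≡ 19 (mod 41)
19^2 ≡ 33 (mod 41)
19^4 ≡ 23 (mod 41)
19^5 ≡ 27 (mod 41)
19^8 ≡ 37 (mod 41)
19^10 ≡ 32 (mod 41)
19^20 ≡ 40 (mod 41)
19^40 ≡ 1 (mod 41) ✓
The smallest such exponent is 40, so the order of 19 is 40.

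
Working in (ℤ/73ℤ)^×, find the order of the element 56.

24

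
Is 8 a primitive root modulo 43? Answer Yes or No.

No

φ(43) = 43 − 1 = 42 = 2 · 3 · 7.
Test 8^(42/q) mod 43 for each prime factor q of 42:
8^21 ≡ 42 (mod 43)  [q = 2: ≢ 1 ✓]
8^14 ≡ 1 (mod 43)  [q = 3: ≡ 1 ✗]
8^6 ≡ 16 (mod 43)  [q = 7: ≢ 1 ✓]
Since 8^14 ≡ 1, the order of 8 divides 14 < 42, so 8 is not a primitive root.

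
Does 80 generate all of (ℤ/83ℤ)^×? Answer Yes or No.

φ(83) = 83 − 1 = 82 = 2 · 41.
An element g generates (Z/83Z)^× iff g^(82/q) ≢ 1 (mod 83) for each prime q ∈ {2, 41}.
80^41 ≡ 82 (mod 83)  [q = 2: ≢ 1 ✓]
80^2 ≡ 9 (mod 83)  [q = 41: ≢ 1 ✓]
None equal 1, so ord_83(80) = 82: 80 is a primitive root.

Yes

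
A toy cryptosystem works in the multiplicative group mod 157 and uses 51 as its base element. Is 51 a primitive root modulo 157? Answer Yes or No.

φ(157) = 157 − 1 = 156 = 2^2 · 3 · 13.
Test 51^(156/q) mod 157 for each prime factor q of 156:
51^78 ≡ 1 (mod 157)  [q = 2: ≡ 1 ✗]
51^52 ≡ 144 (mod 157)  [q = 3: ≢ 1 ✓]
51^12 ≡ 108 (mod 157)  [q = 13: ≢ 1 ✓]
Since 51^78 ≡ 1, the order of 51 divides 78 < 156, so 51 is not a primitive root.

No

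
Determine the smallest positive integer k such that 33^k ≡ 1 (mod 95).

By Lagrange's theorem, ord_95(33) divides φ(95) = φ(5·19) = (5−1)·(19−1) = 4·18 = 72 = 2^3 · 3^2.
Divisors of 72: 1, 2, 3, 4, 6, 8, 9, 12, 18, 24, 36, 72.
Test each divisor d:
33^1 ≡ 33 (mod 95)
33^2 ≡ 44 (mod 95)
33^3 ≡ 27 (mod 95)
33^4 ≡ 36 (mod 95)
33^6 ≡ 64 (mod 95)
33^8 ≡ 61 (mod 95)
33^9 ≡ 18 (mod 95)
33^12 ≡ 11 (mod 95)
33^18 ≡ 39 (mod 95)
33^24 ≡ 26 (mod 95)
33^36 ≡ 1 (mod 95) ✓
The smallest such exponent is 36, so the order of 33 is 36.

36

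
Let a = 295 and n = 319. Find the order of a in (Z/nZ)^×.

The order of 295 must divide φ(319) = φ(11·29) = (11−1)·(29−1) = 10·28 = 280 = 2^3 · 5 · 7.
Divisors of 280: 1, 2, 4, 5, 7, 8, 10, 14, 20, 28, 35, 40, 56, 70, 140, 280.
Check 295^d mod 319 for each divisor in increasing order:
295^1 ≡ 295 (mod 319)
295^2 ≡ 257 (mod 319)
295^4 ≡ 16 (mod 319)
295^5 ≡ 254 (mod 319)
295^7 ≡ 202 (mod 319)
295^8 ≡ 256 (mod 319)
295^10 ≡ 78 (mod 319)
295^14 ≡ 291 (mod 319)
295^20 ≡ 23 (mod 319)
295^28 ≡ 146 (mod 319)
295^35 ≡ 144 (mod 319)
295^40 ≡ 210 (mod 319)
295^56 ≡ 262 (mod 319)
295^70 ≡ 1 (mod 319) ✓
So ord_319(295) = 70.

70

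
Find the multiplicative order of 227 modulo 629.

144

By Lagrange's theorem, ord_629(227) divides φ(629) = φ(17·37) = (17−1)·(37−1) = 16·36 = 576 = 2^6 · 3^2.
Divisors of 576: 1, 2, 3, 4, 6, 8, 9, 12, 16, 18, 24, 32, 36, 48, 64, 72, 96, 144, 192, 288, 576.
Compute 227^d (mod 629) for the divisors d until we hit 1:
227^1 ≡ 227 (mod 629)
227^2 ≡ 580 (mod 629)
227^3 ≡ 199 (mod 629)
227^4 ≡ 514 (mod 629)
227^6 ≡ 603 (mod 629)
227^8 ≡ 16 (mod 629)
227^9 ≡ 487 (mod 629)
227^12 ≡ 47 (mod 629)
227^16 ≡ 256 (mod 629)
227^18 ≡ 36 (mod 629)
227^24 ≡ 322 (mod 629)
227^32 ≡ 120 (mod 629)
227^36 ≡ 38 (mod 629)
227^48 ≡ 528 (mod 629)
227^64 ≡ 562 (mod 629)
227^72 ≡ 186 (mod 629)
227^96 ≡ 137 (mod 629)
227^144 ≡ 1 (mod 629) ✓
So ord_629(227) = 144.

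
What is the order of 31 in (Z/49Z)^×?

6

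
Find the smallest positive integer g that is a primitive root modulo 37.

2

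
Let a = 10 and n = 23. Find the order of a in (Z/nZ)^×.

22

Since 10 ∈ (Z/23Z)^×, its order divides φ(23) = 23 − 1 = 22 = 2 · 11.
Divisors of 22: 1, 2, 11, 22.
Compute 10^d (mod 23) for the divisors d until we hit 1:
10^1 ≡ 10
10^2 ≡ 8
10^11 ≡ 22
10^22 ≡ 1
Therefore the multiplicative order of 10 modulo 23 is 22.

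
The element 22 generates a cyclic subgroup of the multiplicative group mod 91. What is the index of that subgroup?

The order of 22 must divide φ(91) = φ(7·13) = (7−1)·(13−1) = 6·12 = 72 = 2^3 · 3^2.
Divisors of 72: 1, 2, 3, 4, 6, 8, 9, 12, 18, 24, 36, 72.
Check 22^d mod 91 for each divisor in increasing order:
22^1 ≡ 22 (mod 91)
22^2 ≡ 29 (mod 91)
22^3 ≡ 1 (mod 91) ✓
So ord_91(22) = 3, hence |⟨22⟩| = 3.
The index is φ(91) / ord(22) = 72 / 3 = 24.

24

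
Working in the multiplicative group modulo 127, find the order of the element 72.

63

ord(72) | φ(127) = 127 − 1 = 126 = 2 · 3^2 · 7.
Divisors of 126: 1, 2, 3, 6, 7, 9, 14, 18, 21, 42, 63, 126.
Check 72^d mod 127 for each divisor in increasing order:
72^1 ≡ 72 (mod 127)
72^2 ≡ 104 (mod 127)
72^3 ≡ 122 (mod 127)
72^6 ≡ 25 (mod 127)
72^7 ≡ 22 (mod 127)
72^9 ≡ 2 (mod 127)
72^14 ≡ 103 (mod 127)
72^18 ≡ 4 (mod 127)
72^21 ≡ 107 (mod 127)
72^42 ≡ 19 (mod 127)
72^63 ≡ 1 (mod 127) ✓
The smallest such exponent is 63, so the order of 72 is 63.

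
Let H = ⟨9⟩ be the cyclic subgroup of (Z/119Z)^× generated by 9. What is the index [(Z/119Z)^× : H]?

4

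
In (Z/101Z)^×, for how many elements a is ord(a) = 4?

φ(101) = 101 − 1 = 100 = 2^2 · 5^2.
Since (Z/101Z)^× is cyclic of order 100, the number of elements of order d is φ(d) when d | 100 and 0 otherwise.
4 = 2^2 divides 100, and φ(4) = 2.

2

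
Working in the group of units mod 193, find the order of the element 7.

The order of 7 must divide φ(193) = 193 − 1 = 192 = 2^6 · 3.
Divisors of 192: 1, 2, 3, 4, 6, 8, 12, 16, 24, 32, 48, 64, 96, 192.
Compute 7^d (mod 193) for the divisors d until we hit 1:
7^1 ≡ 7 (mod 193)
7^2 ≡ 49 (mod 193)
7^3 ≡ 150 (mod 193)
7^4 ≡ 85 (mod 193)
7^6 ≡ 112 (mod 193)
7^8 ≡ 84 (mod 193)
7^12 ≡ 192 (mod 193)
7^16 ≡ 108 (mod 193)
7^24 ≡ 1 (mod 193) ✓
The smallest such exponent is 24, so the order of 7 is 24.

24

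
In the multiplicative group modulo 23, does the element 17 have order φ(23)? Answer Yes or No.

φ(23) = 23 − 1 = 22 = 2 · 11.
An element g generates (Z/23Z)^× iff g^(22/q) ≢ 1 (mod 23) for each prime q ∈ {2, 11}.
17^11 ≡ 22 (mod 23)  [q = 2: ≢ 1 ✓]
17^2 ≡ 13 (mod 23)  [q = 11: ≢ 1 ✓]
All checks pass, so 17 has order 22 and is a primitive root modulo 23.

Yes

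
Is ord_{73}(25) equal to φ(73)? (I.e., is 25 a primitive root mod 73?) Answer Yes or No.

No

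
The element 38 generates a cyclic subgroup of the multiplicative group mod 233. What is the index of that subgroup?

The order of 38 must divide φ(233) = 233 − 1 = 232 = 2^3 · 29.
Divisors of 232: 1, 2, 4, 8, 29, 58, 116, 232.
Check 38^d mod 233 for each divisor in increasing order:
38^1 ≡ 38 (mod 233)
38^2 ≡ 46 (mod 233)
38^4 ≡ 19 (mod 233)
38^8 ≡ 128 (mod 233)
38^29 ≡ 1 (mod 233) ✓
Thus |⟨38⟩| = ord(38) = 29.
The index is φ(233) / ord(38) = 232 / 29 = 8.

8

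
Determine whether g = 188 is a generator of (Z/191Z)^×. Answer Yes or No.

Yes

φ(191) = 191 − 1 = 190 = 2 · 5 · 19.
188 is a primitive root mod 191 iff 188^(φ(191)/q) ≢ 1 for every prime q | φ(191), i.e. q ∈ {2, 5, 19}.
188^95 ≡ 190 (mod 191)  [q = 2: ≢ 1 ✓]
188^38 ≡ 39 (mod 191)  [q = 5: ≢ 1 ✓]
188^10 ≡ 30 (mod 191)  [q = 19: ≢ 1 ✓]
None equal 1, so ord_191(188) = 190: 188 is a primitive root.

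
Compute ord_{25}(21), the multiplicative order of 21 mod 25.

5

Since 21 ∈ (Z/25Z)^×, its order divides φ(25) = φ(5^2) = 5·(5−1) = 20 = 2^2 · 5.
Divisors of 20: 1, 2, 4, 5, 10, 20.
Test each divisor d:
21^1 ≡ 21
21^2 ≡ 16
21^4 ≡ 6
21^5 ≡ 1
So ord_25(21) = 5.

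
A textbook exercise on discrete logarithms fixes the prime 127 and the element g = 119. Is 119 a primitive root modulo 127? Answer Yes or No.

φ(127) = 127 − 1 = 126 = 2 · 3^2 · 7.
119 is a primitive root mod 127 iff 119^(φ(127)/q) ≢ 1 for every prime q | φ(127), i.e. q ∈ {2, 3, 7}.
119^63 ≡ 126 (mod 127)  [q = 2: ≢ 1 ✓]
119^42 ≡ 1 (mod 127)  [q = 3: ≡ 1 ✗]
119^18 ≡ 32 (mod 127)  [q = 7: ≢ 1 ✓]
Since 119^42 ≡ 1, the order of 119 divides 42 < 126, so 119 is not a primitive root.

No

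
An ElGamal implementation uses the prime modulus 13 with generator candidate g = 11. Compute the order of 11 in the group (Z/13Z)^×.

12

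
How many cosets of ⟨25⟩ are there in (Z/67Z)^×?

By Lagrange's theorem, ord_67(25) divides φ(67) = 67 − 1 = 66 = 2 · 3 · 11.
Divisors of 66: 1, 2, 3, 6, 11, 22, 33, 66.
Test each divisor d:
25^1 ≡ 25 (mod 67)
25^2 ≡ 22 (mod 67)
25^3 ≡ 14 (mod 67)
25^6 ≡ 62 (mod 67)
25^11 ≡ 1 (mod 67) ✓
Thus |⟨25⟩| = ord(25) = 11.
[(Z/67Z)^× : ⟨25⟩] = 66/11 = 6.

6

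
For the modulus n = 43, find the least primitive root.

φ(43) = 43 − 1 = 42 = 2 · 3 · 7.
g is a primitive root iff g^(42/q) ≢ 1 (mod 43) for each prime q ∈ {2, 3, 7}.
g = 2: 2^21 ≡ 42; 2^14 ≡ 1 — hits 1, so not a primitive root.
g = 3: 3^21 ≡ 42; 3^14 ≡ 36; 3^6 ≡ 41 — none is 1, so 3 is a primitive root.
Hence the least primitive root of 43 is 3.

3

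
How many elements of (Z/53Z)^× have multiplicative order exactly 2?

1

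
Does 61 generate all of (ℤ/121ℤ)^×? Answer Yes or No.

φ(121) = φ(11^2) = 11·(11−1) = 110 = 2 · 5 · 11.
Test 61^(110/q) mod 121 for each prime factor q of 110:
61^55 ≡ 120 (mod 121)  [q = 2: ≢ 1 ✓]
61^22 ≡ 3 (mod 121)  [q = 5: ≢ 1 ✓]
61^10 ≡ 67 (mod 121)  [q = 11: ≢ 1 ✓]
None equal 1, so ord_121(61) = 110: 61 is a primitive root.

Yes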